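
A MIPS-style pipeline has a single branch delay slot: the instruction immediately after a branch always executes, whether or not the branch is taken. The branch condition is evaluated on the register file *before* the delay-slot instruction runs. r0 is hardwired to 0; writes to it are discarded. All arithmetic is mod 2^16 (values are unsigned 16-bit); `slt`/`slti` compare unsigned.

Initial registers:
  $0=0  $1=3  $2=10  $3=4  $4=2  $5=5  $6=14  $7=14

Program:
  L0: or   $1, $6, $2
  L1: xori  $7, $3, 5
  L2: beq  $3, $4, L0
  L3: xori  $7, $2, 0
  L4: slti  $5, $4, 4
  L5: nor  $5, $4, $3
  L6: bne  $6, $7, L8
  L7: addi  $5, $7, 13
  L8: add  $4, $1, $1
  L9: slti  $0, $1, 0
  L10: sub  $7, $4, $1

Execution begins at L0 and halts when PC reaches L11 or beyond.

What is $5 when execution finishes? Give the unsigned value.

PC=0  or   $1, $6, $2        | $0=0 $1=14 $2=10 $3=4 $4=2 $5=5 $6=14 $7=14
PC=1  xori  $7, $3, 5        | $0=0 $1=14 $2=10 $3=4 $4=2 $5=5 $6=14 $7=1
PC=2  beq  $3, $4, L0        | $0=0 $1=14 $2=10 $3=4 $4=2 $5=5 $6=14 $7=1  [not taken]
PC=3  xori  $7, $2, 0        | $0=0 $1=14 $2=10 $3=4 $4=2 $5=5 $6=14 $7=10
PC=4  slti  $5, $4, 4        | $0=0 $1=14 $2=10 $3=4 $4=2 $5=1 $6=14 $7=10
PC=5  nor  $5, $4, $3        | $0=0 $1=14 $2=10 $3=4 $4=2 $5=65529 $6=14 $7=10
PC=6  bne  $6, $7, L8        | $0=0 $1=14 $2=10 $3=4 $4=2 $5=65529 $6=14 $7=10  [TAKEN]
PC=7  addi  $5, $7, 13       | $0=0 $1=14 $2=10 $3=4 $4=2 $5=23 $6=14 $7=10
PC=8  add  $4, $1, $1        | $0=0 $1=14 $2=10 $3=4 $4=28 $5=23 $6=14 $7=10
PC=9  slti  $0, $1, 0        | $0=0 $1=14 $2=10 $3=4 $4=28 $5=23 $6=14 $7=10
PC=10 sub  $7, $4, $1        | $0=0 $1=14 $2=10 $3=4 $4=28 $5=23 $6=14 $7=14

23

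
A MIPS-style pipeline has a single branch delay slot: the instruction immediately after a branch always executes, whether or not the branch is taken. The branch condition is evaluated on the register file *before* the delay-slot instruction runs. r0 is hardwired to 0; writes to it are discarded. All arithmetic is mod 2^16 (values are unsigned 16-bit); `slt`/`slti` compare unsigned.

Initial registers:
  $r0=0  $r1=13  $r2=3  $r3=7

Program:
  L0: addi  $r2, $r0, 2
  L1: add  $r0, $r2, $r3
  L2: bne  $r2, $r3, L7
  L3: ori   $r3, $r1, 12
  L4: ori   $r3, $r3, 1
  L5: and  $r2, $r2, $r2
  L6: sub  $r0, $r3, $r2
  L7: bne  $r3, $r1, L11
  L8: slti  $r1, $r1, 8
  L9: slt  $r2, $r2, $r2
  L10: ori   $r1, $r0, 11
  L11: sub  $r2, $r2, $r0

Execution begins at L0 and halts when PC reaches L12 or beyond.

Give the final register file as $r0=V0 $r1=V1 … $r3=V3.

$r0=0 $r1=11 $r2=0 $r3=13

  step pc=0: addi  $r2, $r0, 2  regs=(0,13,2,7)
  step pc=1: add  $r0, $r2, $r3  regs=(0,13,2,7)
  step pc=2: bne  $r2, $r3, L7  cond=T  regs=(0,13,2,7)
  step pc=3: ori   $r3, $r1, 12  regs=(0,13,2,13)
  step pc=7: bne  $r3, $r1, L11  cond=F  regs=(0,13,2,13)
  step pc=8: slti  $r1, $r1, 8  regs=(0,0,2,13)
  step pc=9: slt  $r2, $r2, $r2  regs=(0,0,0,13)
  step pc=10: ori   $r1, $r0, 11  regs=(0,11,0,13)
  step pc=11: sub  $r2, $r2, $r0  regs=(0,11,0,13)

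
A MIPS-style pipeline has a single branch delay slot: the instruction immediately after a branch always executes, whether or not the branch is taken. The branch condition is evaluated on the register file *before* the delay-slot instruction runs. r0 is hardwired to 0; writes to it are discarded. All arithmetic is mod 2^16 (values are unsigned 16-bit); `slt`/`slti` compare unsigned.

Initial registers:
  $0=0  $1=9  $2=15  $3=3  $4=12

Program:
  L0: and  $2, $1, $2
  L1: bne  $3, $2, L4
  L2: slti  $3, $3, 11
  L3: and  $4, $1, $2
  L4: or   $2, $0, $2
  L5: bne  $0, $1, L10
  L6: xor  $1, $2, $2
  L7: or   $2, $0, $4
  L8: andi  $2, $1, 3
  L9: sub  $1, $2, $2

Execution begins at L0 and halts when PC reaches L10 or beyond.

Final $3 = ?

1

  step pc=0: and  $2, $1, $2  regs=(0,9,9,3,12)
  step pc=1: bne  $3, $2, L4  cond=T  regs=(0,9,9,3,12)
  step pc=2: slti  $3, $3, 11  regs=(0,9,9,1,12)
  step pc=4: or   $2, $0, $2  regs=(0,9,9,1,12)
  step pc=5: bne  $0, $1, L10  cond=T  regs=(0,9,9,1,12)
  step pc=6: xor  $1, $2, $2  regs=(0,0,9,1,12)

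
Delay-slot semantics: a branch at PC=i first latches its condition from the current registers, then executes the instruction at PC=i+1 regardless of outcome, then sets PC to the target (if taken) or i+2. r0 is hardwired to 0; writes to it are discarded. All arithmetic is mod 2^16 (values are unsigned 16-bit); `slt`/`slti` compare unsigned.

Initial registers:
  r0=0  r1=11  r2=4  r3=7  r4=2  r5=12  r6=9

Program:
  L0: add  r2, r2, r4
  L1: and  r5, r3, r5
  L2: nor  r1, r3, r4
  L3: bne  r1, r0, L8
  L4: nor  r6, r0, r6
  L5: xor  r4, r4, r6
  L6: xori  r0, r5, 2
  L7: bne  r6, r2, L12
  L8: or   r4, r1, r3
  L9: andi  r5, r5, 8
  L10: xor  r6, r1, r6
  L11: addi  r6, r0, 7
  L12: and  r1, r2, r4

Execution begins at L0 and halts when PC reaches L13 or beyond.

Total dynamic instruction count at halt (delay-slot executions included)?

  step pc=0: add  r2, r2, r4  regs=(0,11,6,7,2,12,9)
  step pc=1: and  r5, r3, r5  regs=(0,11,6,7,2,4,9)
  step pc=2: nor  r1, r3, r4  regs=(0,65528,6,7,2,4,9)
  step pc=3: bne  r1, r0, L8  cond=T  regs=(0,65528,6,7,2,4,9)
  step pc=4: nor  r6, r0, r6  regs=(0,65528,6,7,2,4,65526)
  step pc=8: or   r4, r1, r3  regs=(0,65528,6,7,65535,4,65526)
  step pc=9: andi  r5, r5, 8  regs=(0,65528,6,7,65535,0,65526)
  step pc=10: xor  r6, r1, r6  regs=(0,65528,6,7,65535,0,14)
  step pc=11: addi  r6, r0, 7  regs=(0,65528,6,7,65535,0,7)
  step pc=12: and  r1, r2, r4  regs=(0,6,6,7,65535,0,7)

10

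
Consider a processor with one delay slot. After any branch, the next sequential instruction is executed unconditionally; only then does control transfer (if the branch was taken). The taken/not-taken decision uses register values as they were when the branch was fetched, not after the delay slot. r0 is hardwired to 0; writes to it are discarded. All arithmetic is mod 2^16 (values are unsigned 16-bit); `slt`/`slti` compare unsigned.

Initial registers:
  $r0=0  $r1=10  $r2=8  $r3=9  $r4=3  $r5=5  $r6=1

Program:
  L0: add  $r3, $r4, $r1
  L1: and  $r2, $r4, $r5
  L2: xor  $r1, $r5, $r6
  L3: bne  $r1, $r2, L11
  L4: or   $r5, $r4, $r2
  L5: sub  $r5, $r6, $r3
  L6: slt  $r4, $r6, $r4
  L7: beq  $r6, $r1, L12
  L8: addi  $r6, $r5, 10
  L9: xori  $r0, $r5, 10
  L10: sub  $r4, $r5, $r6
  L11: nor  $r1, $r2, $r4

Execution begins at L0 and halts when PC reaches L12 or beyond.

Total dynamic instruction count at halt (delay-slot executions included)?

6

[0] add  $r3, $r4, $r1  →  {$r0:0, $r1:10, $r2:8, $r3:13, $r4:3, $r5:5, $r6:1}
[1] and  $r2, $r4, $r5  →  {$r0:0, $r1:10, $r2:1, $r3:13, $r4:3, $r5:5, $r6:1}
[2] xor  $r1, $r5, $r6  →  {$r0:0, $r1:4, $r2:1, $r3:13, $r4:3, $r5:5, $r6:1}
[3] bne  $r1, $r2, L11  →  {$r0:0, $r1:4, $r2:1, $r3:13, $r4:3, $r5:5, $r6:1}  ⟨branch taken⟩
[4] or   $r5, $r4, $r2  →  {$r0:0, $r1:4, $r2:1, $r3:13, $r4:3, $r5:3, $r6:1}
[11] nor  $r1, $r2, $r4  →  {$r0:0, $r1:65532, $r2:1, $r3:13, $r4:3, $r5:3, $r6:1}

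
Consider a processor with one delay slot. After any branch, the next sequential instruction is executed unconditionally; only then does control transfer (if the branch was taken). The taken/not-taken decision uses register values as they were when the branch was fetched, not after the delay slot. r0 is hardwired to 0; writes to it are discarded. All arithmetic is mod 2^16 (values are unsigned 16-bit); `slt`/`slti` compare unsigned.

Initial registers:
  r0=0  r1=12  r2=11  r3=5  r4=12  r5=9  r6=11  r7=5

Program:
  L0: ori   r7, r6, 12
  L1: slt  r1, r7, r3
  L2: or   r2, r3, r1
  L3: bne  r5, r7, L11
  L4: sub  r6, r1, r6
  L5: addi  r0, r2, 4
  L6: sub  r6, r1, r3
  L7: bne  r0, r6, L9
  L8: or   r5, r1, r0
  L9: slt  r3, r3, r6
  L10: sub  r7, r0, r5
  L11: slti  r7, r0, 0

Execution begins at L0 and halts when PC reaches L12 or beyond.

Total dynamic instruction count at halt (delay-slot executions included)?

[0] ori   r7, r6, 12  →  {r0:0, r1:12, r2:11, r3:5, r4:12, r5:9, r6:11, r7:15}
[1] slt  r1, r7, r3  →  {r0:0, r1:0, r2:11, r3:5, r4:12, r5:9, r6:11, r7:15}
[2] or   r2, r3, r1  →  {r0:0, r1:0, r2:5, r3:5, r4:12, r5:9, r6:11, r7:15}
[3] bne  r5, r7, L11  →  {r0:0, r1:0, r2:5, r3:5, r4:12, r5:9, r6:11, r7:15}  ⟨branch taken⟩
[4] sub  r6, r1, r6  →  {r0:0, r1:0, r2:5, r3:5, r4:12, r5:9, r6:65525, r7:15}
[11] slti  r7, r0, 0  →  {r0:0, r1:0, r2:5, r3:5, r4:12, r5:9, r6:65525, r7:0}

6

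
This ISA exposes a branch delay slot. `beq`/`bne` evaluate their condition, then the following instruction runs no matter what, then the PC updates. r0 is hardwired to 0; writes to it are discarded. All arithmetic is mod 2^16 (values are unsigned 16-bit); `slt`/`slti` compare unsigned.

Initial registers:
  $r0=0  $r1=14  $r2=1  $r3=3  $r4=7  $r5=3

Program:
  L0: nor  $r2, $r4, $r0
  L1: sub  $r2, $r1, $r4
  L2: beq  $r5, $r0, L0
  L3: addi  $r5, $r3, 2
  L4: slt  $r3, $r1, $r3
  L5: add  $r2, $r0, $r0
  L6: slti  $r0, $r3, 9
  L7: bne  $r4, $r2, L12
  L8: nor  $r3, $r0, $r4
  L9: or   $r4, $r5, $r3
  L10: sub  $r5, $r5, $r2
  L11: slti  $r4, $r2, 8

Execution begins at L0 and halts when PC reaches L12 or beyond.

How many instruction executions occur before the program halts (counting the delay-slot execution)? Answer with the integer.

[0] nor  $r2, $r4, $r0  →  {$r0:0, $r1:14, $r2:65528, $r3:3, $r4:7, $r5:3}
[1] sub  $r2, $r1, $r4  →  {$r0:0, $r1:14, $r2:7, $r3:3, $r4:7, $r5:3}
[2] beq  $r5, $r0, L0  →  {$r0:0, $r1:14, $r2:7, $r3:3, $r4:7, $r5:3}  ⟨branch fallthrough⟩
[3] addi  $r5, $r3, 2  →  {$r0:0, $r1:14, $r2:7, $r3:3, $r4:7, $r5:5}
[4] slt  $r3, $r1, $r3  →  {$r0:0, $r1:14, $r2:7, $r3:0, $r4:7, $r5:5}
[5] add  $r2, $r0, $r0  →  {$r0:0, $r1:14, $r2:0, $r3:0, $r4:7, $r5:5}
[6] slti  $r0, $r3, 9  →  {$r0:0, $r1:14, $r2:0, $r3:0, $r4:7, $r5:5}
[7] bne  $r4, $r2, L12  →  {$r0:0, $r1:14, $r2:0, $r3:0, $r4:7, $r5:5}  ⟨branch taken⟩
[8] nor  $r3, $r0, $r4  →  {$r0:0, $r1:14, $r2:0, $r3:65528, $r4:7, $r5:5}

9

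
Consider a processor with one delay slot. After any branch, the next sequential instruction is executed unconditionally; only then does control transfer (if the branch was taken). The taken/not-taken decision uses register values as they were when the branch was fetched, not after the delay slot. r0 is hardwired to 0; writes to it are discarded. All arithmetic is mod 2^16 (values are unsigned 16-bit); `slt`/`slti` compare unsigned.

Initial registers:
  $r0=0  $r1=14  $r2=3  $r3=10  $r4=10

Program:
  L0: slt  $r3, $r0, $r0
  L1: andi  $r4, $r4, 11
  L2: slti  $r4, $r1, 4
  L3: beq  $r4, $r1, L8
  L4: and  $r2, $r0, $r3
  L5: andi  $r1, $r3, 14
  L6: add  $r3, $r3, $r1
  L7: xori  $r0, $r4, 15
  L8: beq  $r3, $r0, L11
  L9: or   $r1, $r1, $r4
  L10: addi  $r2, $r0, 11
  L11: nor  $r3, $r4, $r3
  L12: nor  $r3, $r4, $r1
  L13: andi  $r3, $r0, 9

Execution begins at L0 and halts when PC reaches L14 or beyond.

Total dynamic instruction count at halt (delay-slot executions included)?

PC=0  slt  $r3, $r0, $r0     | $r0=0 $r1=14 $r2=3 $r3=0 $r4=10
PC=1  andi  $r4, $r4, 11     | $r0=0 $r1=14 $r2=3 $r3=0 $r4=10
PC=2  slti  $r4, $r1, 4      | $r0=0 $r1=14 $r2=3 $r3=0 $r4=0
PC=3  beq  $r4, $r1, L8      | $r0=0 $r1=14 $r2=3 $r3=0 $r4=0  [not taken]
PC=4  and  $r2, $r0, $r3     | $r0=0 $r1=14 $r2=0 $r3=0 $r4=0
PC=5  andi  $r1, $r3, 14     | $r0=0 $r1=0 $r2=0 $r3=0 $r4=0
PC=6  add  $r3, $r3, $r1     | $r0=0 $r1=0 $r2=0 $r3=0 $r4=0
PC=7  xori  $r0, $r4, 15     | $r0=0 $r1=0 $r2=0 $r3=0 $r4=0
PC=8  beq  $r3, $r0, L11     | $r0=0 $r1=0 $r2=0 $r3=0 $r4=0  [TAKEN]
PC=9  or   $r1, $r1, $r4     | $r0=0 $r1=0 $r2=0 $r3=0 $r4=0
PC=11 nor  $r3, $r4, $r3     | $r0=0 $r1=0 $r2=0 $r3=65535 $r4=0
PC=12 nor  $r3, $r4, $r1     | $r0=0 $r1=0 $r2=0 $r3=65535 $r4=0
PC=13 andi  $r3, $r0, 9      | $r0=0 $r1=0 $r2=0 $r3=0 $r4=0

13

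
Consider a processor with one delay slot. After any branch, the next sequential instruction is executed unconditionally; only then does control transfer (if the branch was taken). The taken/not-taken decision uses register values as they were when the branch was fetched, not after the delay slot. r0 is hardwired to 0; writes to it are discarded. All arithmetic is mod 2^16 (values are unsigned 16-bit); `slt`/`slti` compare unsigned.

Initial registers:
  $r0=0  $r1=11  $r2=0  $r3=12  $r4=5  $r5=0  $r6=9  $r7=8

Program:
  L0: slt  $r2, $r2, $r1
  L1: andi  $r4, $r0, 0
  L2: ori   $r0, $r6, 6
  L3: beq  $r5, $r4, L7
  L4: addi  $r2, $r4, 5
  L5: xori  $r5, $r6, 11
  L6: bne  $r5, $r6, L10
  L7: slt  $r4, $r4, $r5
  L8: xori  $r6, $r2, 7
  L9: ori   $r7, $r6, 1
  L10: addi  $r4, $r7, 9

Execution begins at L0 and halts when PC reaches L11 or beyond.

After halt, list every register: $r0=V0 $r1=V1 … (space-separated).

PC=0  slt  $r2, $r2, $r1     | $r0=0 $r1=11 $r2=1 $r3=12 $r4=5 $r5=0 $r6=9 $r7=8
PC=1  andi  $r4, $r0, 0      | $r0=0 $r1=11 $r2=1 $r3=12 $r4=0 $r5=0 $r6=9 $r7=8
PC=2  ori   $r0, $r6, 6      | $r0=0 $r1=11 $r2=1 $r3=12 $r4=0 $r5=0 $r6=9 $r7=8
PC=3  beq  $r5, $r4, L7      | $r0=0 $r1=11 $r2=1 $r3=12 $r4=0 $r5=0 $r6=9 $r7=8  [TAKEN]
PC=4  addi  $r2, $r4, 5      | $r0=0 $r1=11 $r2=5 $r3=12 $r4=0 $r5=0 $r6=9 $r7=8
PC=7  slt  $r4, $r4, $r5     | $r0=0 $r1=11 $r2=5 $r3=12 $r4=0 $r5=0 $r6=9 $r7=8
PC=8  xori  $r6, $r2, 7      | $r0=0 $r1=11 $r2=5 $r3=12 $r4=0 $r5=0 $r6=2 $r7=8
PC=9  ori   $r7, $r6, 1      | $r0=0 $r1=11 $r2=5 $r3=12 $r4=0 $r5=0 $r6=2 $r7=3
PC=10 addi  $r4, $r7, 9      | $r0=0 $r1=11 $r2=5 $r3=12 $r4=12 $r5=0 $r6=2 $r7=3

$r0=0 $r1=11 $r2=5 $r3=12 $r4=12 $r5=0 $r6=2 $r7=3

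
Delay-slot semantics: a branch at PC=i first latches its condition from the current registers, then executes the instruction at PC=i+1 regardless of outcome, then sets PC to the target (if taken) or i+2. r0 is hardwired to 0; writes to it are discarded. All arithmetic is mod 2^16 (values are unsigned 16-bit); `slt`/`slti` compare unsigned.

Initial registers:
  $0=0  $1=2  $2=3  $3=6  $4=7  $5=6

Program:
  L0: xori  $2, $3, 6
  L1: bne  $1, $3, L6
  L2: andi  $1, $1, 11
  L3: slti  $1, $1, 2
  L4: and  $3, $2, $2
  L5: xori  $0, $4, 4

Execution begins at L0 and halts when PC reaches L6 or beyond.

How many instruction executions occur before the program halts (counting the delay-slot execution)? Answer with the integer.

3

  step pc=0: xori  $2, $3, 6  regs=(0,2,0,6,7,6)
  step pc=1: bne  $1, $3, L6  cond=T  regs=(0,2,0,6,7,6)
  step pc=2: andi  $1, $1, 11  regs=(0,2,0,6,7,6)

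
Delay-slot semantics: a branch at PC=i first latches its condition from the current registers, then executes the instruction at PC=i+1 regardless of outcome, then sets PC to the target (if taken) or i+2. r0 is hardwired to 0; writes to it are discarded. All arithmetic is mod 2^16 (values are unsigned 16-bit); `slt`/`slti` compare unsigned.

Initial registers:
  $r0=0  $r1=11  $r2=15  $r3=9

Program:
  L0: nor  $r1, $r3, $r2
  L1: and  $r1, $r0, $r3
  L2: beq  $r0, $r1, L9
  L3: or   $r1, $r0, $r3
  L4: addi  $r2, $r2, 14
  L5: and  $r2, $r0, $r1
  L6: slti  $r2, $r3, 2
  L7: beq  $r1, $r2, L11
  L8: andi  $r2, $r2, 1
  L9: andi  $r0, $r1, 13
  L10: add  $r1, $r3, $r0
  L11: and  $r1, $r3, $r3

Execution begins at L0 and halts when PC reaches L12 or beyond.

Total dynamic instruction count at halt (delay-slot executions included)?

7

  step pc=0: nor  $r1, $r3, $r2  regs=(0,65520,15,9)
  step pc=1: and  $r1, $r0, $r3  regs=(0,0,15,9)
  step pc=2: beq  $r0, $r1, L9  cond=T  regs=(0,0,15,9)
  step pc=3: or   $r1, $r0, $r3  regs=(0,9,15,9)
  step pc=9: andi  $r0, $r1, 13  regs=(0,9,15,9)
  step pc=10: add  $r1, $r3, $r0  regs=(0,9,15,9)
  step pc=11: and  $r1, $r3, $r3  regs=(0,9,15,9)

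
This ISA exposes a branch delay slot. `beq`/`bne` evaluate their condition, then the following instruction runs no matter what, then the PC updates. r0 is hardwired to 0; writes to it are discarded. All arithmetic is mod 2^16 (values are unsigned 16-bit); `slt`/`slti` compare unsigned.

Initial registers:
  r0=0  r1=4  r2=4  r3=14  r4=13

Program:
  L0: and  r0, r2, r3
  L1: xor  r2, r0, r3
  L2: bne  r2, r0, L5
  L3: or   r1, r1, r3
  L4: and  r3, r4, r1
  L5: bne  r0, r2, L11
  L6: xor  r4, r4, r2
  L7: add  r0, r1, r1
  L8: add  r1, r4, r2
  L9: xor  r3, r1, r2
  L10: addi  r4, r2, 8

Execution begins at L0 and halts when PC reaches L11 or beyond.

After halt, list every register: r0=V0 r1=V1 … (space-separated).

r0=0 r1=14 r2=14 r3=14 r4=3

PC=0  and  r0, r2, r3        | r0=0 r1=4 r2=4 r3=14 r4=13
PC=1  xor  r2, r0, r3        | r0=0 r1=4 r2=14 r3=14 r4=13
PC=2  bne  r2, r0, L5        | r0=0 r1=4 r2=14 r3=14 r4=13  [TAKEN]
PC=3  or   r1, r1, r3        | r0=0 r1=14 r2=14 r3=14 r4=13
PC=5  bne  r0, r2, L11       | r0=0 r1=14 r2=14 r3=14 r4=13  [TAKEN]
PC=6  xor  r4, r4, r2        | r0=0 r1=14 r2=14 r3=14 r4=3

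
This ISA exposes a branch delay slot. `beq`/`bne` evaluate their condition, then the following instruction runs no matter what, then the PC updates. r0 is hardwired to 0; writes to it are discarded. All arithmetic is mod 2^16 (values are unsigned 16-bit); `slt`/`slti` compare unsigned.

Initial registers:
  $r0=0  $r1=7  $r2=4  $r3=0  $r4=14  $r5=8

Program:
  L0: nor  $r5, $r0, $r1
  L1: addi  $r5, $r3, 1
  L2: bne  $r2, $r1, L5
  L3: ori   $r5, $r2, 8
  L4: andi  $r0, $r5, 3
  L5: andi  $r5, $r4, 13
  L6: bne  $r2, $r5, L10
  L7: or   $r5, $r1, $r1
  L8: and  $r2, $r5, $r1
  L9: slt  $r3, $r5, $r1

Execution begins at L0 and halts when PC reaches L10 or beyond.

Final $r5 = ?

[0] nor  $r5, $r0, $r1  →  {$r0:0, $r1:7, $r2:4, $r3:0, $r4:14, $r5:65528}
[1] addi  $r5, $r3, 1  →  {$r0:0, $r1:7, $r2:4, $r3:0, $r4:14, $r5:1}
[2] bne  $r2, $r1, L5  →  {$r0:0, $r1:7, $r2:4, $r3:0, $r4:14, $r5:1}  ⟨branch taken⟩
[3] ori   $r5, $r2, 8  →  {$r0:0, $r1:7, $r2:4, $r3:0, $r4:14, $r5:12}
[5] andi  $r5, $r4, 13  →  {$r0:0, $r1:7, $r2:4, $r3:0, $r4:14, $r5:12}
[6] bne  $r2, $r5, L10  →  {$r0:0, $r1:7, $r2:4, $r3:0, $r4:14, $r5:12}  ⟨branch taken⟩
[7] or   $r5, $r1, $r1  →  {$r0:0, $r1:7, $r2:4, $r3:0, $r4:14, $r5:7}

7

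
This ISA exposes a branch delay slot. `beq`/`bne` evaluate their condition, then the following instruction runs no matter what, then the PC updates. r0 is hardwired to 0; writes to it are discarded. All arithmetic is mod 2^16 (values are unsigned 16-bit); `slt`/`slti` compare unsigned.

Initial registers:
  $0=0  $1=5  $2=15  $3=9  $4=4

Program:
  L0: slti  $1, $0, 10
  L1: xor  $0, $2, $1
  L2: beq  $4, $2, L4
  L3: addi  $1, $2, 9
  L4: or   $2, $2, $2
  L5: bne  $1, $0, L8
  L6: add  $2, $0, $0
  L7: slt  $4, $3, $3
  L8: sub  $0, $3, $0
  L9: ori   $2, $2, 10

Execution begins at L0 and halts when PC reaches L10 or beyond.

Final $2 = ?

  step pc=0: slti  $1, $0, 10  regs=(0,1,15,9,4)
  step pc=1: xor  $0, $2, $1  regs=(0,1,15,9,4)
  step pc=2: beq  $4, $2, L4  cond=F  regs=(0,1,15,9,4)
  step pc=3: addi  $1, $2, 9  regs=(0,24,15,9,4)
  step pc=4: or   $2, $2, $2  regs=(0,24,15,9,4)
  step pc=5: bne  $1, $0, L8  cond=T  regs=(0,24,15,9,4)
  step pc=6: add  $2, $0, $0  regs=(0,24,0,9,4)
  step pc=8: sub  $0, $3, $0  regs=(0,24,0,9,4)
  step pc=9: ori   $2, $2, 10  regs=(0,24,10,9,4)

10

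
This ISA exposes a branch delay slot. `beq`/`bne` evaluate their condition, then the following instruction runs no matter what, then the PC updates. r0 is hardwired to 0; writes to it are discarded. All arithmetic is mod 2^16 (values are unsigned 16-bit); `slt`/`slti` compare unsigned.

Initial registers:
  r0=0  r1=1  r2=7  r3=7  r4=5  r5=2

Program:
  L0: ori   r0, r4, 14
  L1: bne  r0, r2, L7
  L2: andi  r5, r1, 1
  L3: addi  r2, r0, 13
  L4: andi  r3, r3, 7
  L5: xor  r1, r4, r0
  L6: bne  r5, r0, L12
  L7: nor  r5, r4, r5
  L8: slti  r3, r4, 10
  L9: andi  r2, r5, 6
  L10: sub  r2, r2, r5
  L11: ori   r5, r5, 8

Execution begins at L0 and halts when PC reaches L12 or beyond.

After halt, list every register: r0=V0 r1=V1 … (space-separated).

PC=0  ori   r0, r4, 14       | r0=0 r1=1 r2=7 r3=7 r4=5 r5=2
PC=1  bne  r0, r2, L7        | r0=0 r1=1 r2=7 r3=7 r4=5 r5=2  [TAKEN]
PC=2  andi  r5, r1, 1        | r0=0 r1=1 r2=7 r3=7 r4=5 r5=1
PC=7  nor  r5, r4, r5        | r0=0 r1=1 r2=7 r3=7 r4=5 r5=65530
PC=8  slti  r3, r4, 10       | r0=0 r1=1 r2=7 r3=1 r4=5 r5=65530
PC=9  andi  r2, r5, 6        | r0=0 r1=1 r2=2 r3=1 r4=5 r5=65530
PC=10 sub  r2, r2, r5        | r0=0 r1=1 r2=8 r3=1 r4=5 r5=65530
PC=11 ori   r5, r5, 8        | r0=0 r1=1 r2=8 r3=1 r4=5 r5=65530

r0=0 r1=1 r2=8 r3=1 r4=5 r5=65530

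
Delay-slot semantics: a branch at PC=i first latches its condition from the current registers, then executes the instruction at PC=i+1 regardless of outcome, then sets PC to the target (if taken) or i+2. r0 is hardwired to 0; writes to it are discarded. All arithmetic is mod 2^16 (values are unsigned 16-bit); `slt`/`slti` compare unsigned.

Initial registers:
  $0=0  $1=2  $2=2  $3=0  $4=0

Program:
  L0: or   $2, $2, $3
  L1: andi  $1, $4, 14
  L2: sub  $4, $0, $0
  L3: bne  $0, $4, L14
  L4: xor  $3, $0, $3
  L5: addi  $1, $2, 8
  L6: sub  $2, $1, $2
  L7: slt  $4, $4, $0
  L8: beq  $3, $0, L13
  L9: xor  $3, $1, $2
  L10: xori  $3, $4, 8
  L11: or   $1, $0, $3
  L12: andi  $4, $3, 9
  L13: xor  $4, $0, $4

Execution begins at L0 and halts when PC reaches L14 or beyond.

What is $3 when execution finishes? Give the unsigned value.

  step pc=0: or   $2, $2, $3  regs=(0,2,2,0,0)
  step pc=1: andi  $1, $4, 14  regs=(0,0,2,0,0)
  step pc=2: sub  $4, $0, $0  regs=(0,0,2,0,0)
  step pc=3: bne  $0, $4, L14  cond=F  regs=(0,0,2,0,0)
  step pc=4: xor  $3, $0, $3  regs=(0,0,2,0,0)
  step pc=5: addi  $1, $2, 8  regs=(0,10,2,0,0)
  step pc=6: sub  $2, $1, $2  regs=(0,10,8,0,0)
  step pc=7: slt  $4, $4, $0  regs=(0,10,8,0,0)
  step pc=8: beq  $3, $0, L13  cond=T  regs=(0,10,8,0,0)
  step pc=9: xor  $3, $1, $2  regs=(0,10,8,2,0)
  step pc=13: xor  $4, $0, $4  regs=(0,10,8,2,0)

2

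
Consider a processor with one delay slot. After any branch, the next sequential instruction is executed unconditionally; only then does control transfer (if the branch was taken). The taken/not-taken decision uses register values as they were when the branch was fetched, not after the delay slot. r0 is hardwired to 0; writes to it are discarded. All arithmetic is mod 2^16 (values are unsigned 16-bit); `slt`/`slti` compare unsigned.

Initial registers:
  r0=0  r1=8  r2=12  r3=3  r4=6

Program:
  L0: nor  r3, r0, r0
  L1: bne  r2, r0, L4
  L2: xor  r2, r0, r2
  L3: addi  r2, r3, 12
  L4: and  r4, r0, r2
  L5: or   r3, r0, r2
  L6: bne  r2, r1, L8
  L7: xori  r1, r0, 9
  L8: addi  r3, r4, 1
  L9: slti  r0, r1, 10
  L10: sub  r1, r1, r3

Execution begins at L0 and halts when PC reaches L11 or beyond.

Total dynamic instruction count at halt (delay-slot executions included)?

PC=0  nor  r3, r0, r0        | r0=0 r1=8 r2=12 r3=65535 r4=6
PC=1  bne  r2, r0, L4        | r0=0 r1=8 r2=12 r3=65535 r4=6  [TAKEN]
PC=2  xor  r2, r0, r2        | r0=0 r1=8 r2=12 r3=65535 r4=6
PC=4  and  r4, r0, r2        | r0=0 r1=8 r2=12 r3=65535 r4=0
PC=5  or   r3, r0, r2        | r0=0 r1=8 r2=12 r3=12 r4=0
PC=6  bne  r2, r1, L8        | r0=0 r1=8 r2=12 r3=12 r4=0  [TAKEN]
PC=7  xori  r1, r0, 9        | r0=0 r1=9 r2=12 r3=12 r4=0
PC=8  addi  r3, r4, 1        | r0=0 r1=9 r2=12 r3=1 r4=0
PC=9  slti  r0, r1, 10       | r0=0 r1=9 r2=12 r3=1 r4=0
PC=10 sub  r1, r1, r3        | r0=0 r1=8 r2=12 r3=1 r4=0

10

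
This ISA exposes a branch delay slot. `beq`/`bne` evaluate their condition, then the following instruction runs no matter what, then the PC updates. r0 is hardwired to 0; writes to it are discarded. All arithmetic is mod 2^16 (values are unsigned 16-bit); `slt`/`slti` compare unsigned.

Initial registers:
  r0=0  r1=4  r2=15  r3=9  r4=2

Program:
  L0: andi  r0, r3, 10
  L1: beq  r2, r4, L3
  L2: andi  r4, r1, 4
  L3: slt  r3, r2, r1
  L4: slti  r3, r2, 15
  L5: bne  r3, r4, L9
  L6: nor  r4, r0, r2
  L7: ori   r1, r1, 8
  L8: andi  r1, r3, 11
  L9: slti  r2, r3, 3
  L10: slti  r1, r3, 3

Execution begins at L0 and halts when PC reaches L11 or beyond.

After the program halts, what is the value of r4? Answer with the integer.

  step pc=0: andi  r0, r3, 10  regs=(0,4,15,9,2)
  step pc=1: beq  r2, r4, L3  cond=F  regs=(0,4,15,9,2)
  step pc=2: andi  r4, r1, 4  regs=(0,4,15,9,4)
  step pc=3: slt  r3, r2, r1  regs=(0,4,15,0,4)
  step pc=4: slti  r3, r2, 15  regs=(0,4,15,0,4)
  step pc=5: bne  r3, r4, L9  cond=T  regs=(0,4,15,0,4)
  step pc=6: nor  r4, r0, r2  regs=(0,4,15,0,65520)
  step pc=9: slti  r2, r3, 3  regs=(0,4,1,0,65520)
  step pc=10: slti  r1, r3, 3  regs=(0,1,1,0,65520)

65520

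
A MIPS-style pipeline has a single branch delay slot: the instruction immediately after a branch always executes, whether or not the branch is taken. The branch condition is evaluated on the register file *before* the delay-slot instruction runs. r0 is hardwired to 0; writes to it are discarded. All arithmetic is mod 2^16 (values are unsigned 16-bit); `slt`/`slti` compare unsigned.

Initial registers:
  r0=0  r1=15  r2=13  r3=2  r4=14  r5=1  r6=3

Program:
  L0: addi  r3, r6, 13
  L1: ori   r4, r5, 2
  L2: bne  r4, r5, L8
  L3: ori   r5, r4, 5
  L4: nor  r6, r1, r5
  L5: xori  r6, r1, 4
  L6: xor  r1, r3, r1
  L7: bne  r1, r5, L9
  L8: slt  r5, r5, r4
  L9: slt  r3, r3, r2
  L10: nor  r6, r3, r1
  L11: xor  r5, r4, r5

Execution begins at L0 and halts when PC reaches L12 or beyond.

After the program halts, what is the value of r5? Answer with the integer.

3

[0] addi  r3, r6, 13  →  {r0:0, r1:15, r2:13, r3:16, r4:14, r5:1, r6:3}
[1] ori   r4, r5, 2  →  {r0:0, r1:15, r2:13, r3:16, r4:3, r5:1, r6:3}
[2] bne  r4, r5, L8  →  {r0:0, r1:15, r2:13, r3:16, r4:3, r5:1, r6:3}  ⟨branch taken⟩
[3] ori   r5, r4, 5  →  {r0:0, r1:15, r2:13, r3:16, r4:3, r5:7, r6:3}
[8] slt  r5, r5, r4  →  {r0:0, r1:15, r2:13, r3:16, r4:3, r5:0, r6:3}
[9] slt  r3, r3, r2  →  {r0:0, r1:15, r2:13, r3:0, r4:3, r5:0, r6:3}
[10] nor  r6, r3, r1  →  {r0:0, r1:15, r2:13, r3:0, r4:3, r5:0, r6:65520}
[11] xor  r5, r4, r5  →  {r0:0, r1:15, r2:13, r3:0, r4:3, r5:3, r6:65520}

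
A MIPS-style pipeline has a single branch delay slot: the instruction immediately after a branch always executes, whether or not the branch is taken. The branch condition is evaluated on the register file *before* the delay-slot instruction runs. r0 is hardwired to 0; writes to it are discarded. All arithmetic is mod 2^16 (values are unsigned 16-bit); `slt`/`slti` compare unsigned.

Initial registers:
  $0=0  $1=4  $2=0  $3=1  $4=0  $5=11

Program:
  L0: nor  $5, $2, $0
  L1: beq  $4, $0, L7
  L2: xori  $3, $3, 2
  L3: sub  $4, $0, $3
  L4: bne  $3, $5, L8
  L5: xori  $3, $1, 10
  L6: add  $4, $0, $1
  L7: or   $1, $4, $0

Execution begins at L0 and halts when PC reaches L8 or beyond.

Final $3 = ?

[0] nor  $5, $2, $0  →  {$0:0, $1:4, $2:0, $3:1, $4:0, $5:65535}
[1] beq  $4, $0, L7  →  {$0:0, $1:4, $2:0, $3:1, $4:0, $5:65535}  ⟨branch taken⟩
[2] xori  $3, $3, 2  →  {$0:0, $1:4, $2:0, $3:3, $4:0, $5:65535}
[7] or   $1, $4, $0  →  {$0:0, $1:0, $2:0, $3:3, $4:0, $5:65535}

3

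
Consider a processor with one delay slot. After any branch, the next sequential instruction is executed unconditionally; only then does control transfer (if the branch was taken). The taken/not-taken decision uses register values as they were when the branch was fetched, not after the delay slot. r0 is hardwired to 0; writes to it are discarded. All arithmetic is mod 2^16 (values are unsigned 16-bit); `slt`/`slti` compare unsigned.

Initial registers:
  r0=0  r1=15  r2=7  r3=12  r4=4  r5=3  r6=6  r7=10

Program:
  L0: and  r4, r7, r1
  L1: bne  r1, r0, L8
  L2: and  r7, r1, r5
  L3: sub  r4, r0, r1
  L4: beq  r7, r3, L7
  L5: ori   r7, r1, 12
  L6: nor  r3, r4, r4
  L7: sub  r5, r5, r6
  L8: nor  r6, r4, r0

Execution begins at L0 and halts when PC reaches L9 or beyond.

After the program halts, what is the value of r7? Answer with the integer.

PC=0  and  r4, r7, r1        | r0=0 r1=15 r2=7 r3=12 r4=10 r5=3 r6=6 r7=10
PC=1  bne  r1, r0, L8        | r0=0 r1=15 r2=7 r3=12 r4=10 r5=3 r6=6 r7=10  [TAKEN]
PC=2  and  r7, r1, r5        | r0=0 r1=15 r2=7 r3=12 r4=10 r5=3 r6=6 r7=3
PC=8  nor  r6, r4, r0        | r0=0 r1=15 r2=7 r3=12 r4=10 r5=3 r6=65525 r7=3

3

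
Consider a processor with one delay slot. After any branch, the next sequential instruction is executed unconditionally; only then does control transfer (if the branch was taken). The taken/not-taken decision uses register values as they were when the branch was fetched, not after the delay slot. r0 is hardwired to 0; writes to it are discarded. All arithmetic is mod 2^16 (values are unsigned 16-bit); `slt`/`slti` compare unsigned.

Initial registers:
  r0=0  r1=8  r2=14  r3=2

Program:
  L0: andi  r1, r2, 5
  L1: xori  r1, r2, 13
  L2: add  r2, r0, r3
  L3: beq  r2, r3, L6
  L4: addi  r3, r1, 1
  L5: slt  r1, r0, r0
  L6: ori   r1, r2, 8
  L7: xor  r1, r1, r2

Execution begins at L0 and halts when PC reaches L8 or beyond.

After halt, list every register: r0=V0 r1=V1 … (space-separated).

PC=0  andi  r1, r2, 5        | r0=0 r1=4 r2=14 r3=2
PC=1  xori  r1, r2, 13       | r0=0 r1=3 r2=14 r3=2
PC=2  add  r2, r0, r3        | r0=0 r1=3 r2=2 r3=2
PC=3  beq  r2, r3, L6        | r0=0 r1=3 r2=2 r3=2  [TAKEN]
PC=4  addi  r3, r1, 1        | r0=0 r1=3 r2=2 r3=4
PC=6  ori   r1, r2, 8        | r0=0 r1=10 r2=2 r3=4
PC=7  xor  r1, r1, r2        | r0=0 r1=8 r2=2 r3=4

r0=0 r1=8 r2=2 r3=4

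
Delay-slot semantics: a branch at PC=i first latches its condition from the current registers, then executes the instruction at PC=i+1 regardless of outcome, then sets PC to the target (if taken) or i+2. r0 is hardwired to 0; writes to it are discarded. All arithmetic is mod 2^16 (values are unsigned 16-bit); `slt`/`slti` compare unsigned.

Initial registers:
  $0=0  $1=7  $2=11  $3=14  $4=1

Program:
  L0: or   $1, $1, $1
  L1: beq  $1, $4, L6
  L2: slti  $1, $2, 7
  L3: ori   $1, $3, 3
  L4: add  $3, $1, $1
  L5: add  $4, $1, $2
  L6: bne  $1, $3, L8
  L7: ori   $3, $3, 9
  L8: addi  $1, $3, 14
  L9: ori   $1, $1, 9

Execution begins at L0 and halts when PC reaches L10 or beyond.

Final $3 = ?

#0 or   $1, $1, $1 ; 0/7/11/14/1
#1 beq  $1, $4, L6 ; 0/7/11/14/1 ; →fallthru
#2 slti  $1, $2, 7 ; 0/0/11/14/1
#3 ori   $1, $3, 3 ; 0/15/11/14/1
#4 add  $3, $1, $1 ; 0/15/11/30/1
#5 add  $4, $1, $2 ; 0/15/11/30/26
#6 bne  $1, $3, L8 ; 0/15/11/30/26 ; →target
#7 ori   $3, $3, 9 ; 0/15/11/31/26
#8 addi  $1, $3, 14 ; 0/45/11/31/26
#9 ori   $1, $1, 9 ; 0/45/11/31/26

31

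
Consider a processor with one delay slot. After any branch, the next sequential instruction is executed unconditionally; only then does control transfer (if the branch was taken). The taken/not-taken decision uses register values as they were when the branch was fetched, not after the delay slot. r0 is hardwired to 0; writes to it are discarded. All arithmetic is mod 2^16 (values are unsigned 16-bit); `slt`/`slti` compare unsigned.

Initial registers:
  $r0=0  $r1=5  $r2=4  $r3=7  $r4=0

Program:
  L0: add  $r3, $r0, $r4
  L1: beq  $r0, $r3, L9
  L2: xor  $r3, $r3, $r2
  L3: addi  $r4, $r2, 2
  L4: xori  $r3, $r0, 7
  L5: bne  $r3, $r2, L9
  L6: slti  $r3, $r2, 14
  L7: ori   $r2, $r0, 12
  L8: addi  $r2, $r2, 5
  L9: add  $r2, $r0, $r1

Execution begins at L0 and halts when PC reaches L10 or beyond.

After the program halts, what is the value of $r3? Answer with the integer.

4

  step pc=0: add  $r3, $r0, $r4  regs=(0,5,4,0,0)
  step pc=1: beq  $r0, $r3, L9  cond=T  regs=(0,5,4,0,0)
  step pc=2: xor  $r3, $r3, $r2  regs=(0,5,4,4,0)
  step pc=9: add  $r2, $r0, $r1  regs=(0,5,5,4,0)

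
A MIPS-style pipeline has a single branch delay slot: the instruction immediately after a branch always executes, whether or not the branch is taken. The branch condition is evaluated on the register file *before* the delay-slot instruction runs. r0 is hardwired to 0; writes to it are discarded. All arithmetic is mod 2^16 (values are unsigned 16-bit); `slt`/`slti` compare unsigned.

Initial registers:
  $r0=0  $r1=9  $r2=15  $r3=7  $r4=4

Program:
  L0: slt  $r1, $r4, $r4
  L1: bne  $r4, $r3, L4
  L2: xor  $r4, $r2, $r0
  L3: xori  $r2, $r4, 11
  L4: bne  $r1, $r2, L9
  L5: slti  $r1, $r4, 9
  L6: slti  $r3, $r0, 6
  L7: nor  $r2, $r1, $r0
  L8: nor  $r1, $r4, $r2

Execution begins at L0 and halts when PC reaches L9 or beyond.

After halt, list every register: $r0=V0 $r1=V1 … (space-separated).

[0] slt  $r1, $r4, $r4  →  {$r0:0, $r1:0, $r2:15, $r3:7, $r4:4}
[1] bne  $r4, $r3, L4  →  {$r0:0, $r1:0, $r2:15, $r3:7, $r4:4}  ⟨branch taken⟩
[2] xor  $r4, $r2, $r0  →  {$r0:0, $r1:0, $r2:15, $r3:7, $r4:15}
[4] bne  $r1, $r2, L9  →  {$r0:0, $r1:0, $r2:15, $r3:7, $r4:15}  ⟨branch taken⟩
[5] slti  $r1, $r4, 9  →  {$r0:0, $r1:0, $r2:15, $r3:7, $r4:15}

$r0=0 $r1=0 $r2=15 $r3=7 $r4=15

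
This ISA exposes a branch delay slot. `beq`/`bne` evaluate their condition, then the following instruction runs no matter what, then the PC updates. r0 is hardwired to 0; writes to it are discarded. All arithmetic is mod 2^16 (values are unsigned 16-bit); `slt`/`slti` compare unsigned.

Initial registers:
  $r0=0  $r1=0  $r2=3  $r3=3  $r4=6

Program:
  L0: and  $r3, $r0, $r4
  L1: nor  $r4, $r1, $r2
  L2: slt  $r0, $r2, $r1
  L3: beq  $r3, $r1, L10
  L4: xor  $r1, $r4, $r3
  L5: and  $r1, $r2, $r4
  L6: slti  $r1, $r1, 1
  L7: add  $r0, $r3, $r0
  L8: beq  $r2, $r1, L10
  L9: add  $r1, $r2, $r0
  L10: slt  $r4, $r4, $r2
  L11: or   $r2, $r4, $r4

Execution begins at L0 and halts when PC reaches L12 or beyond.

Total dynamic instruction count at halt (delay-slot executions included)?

  step pc=0: and  $r3, $r0, $r4  regs=(0,0,3,0,6)
  step pc=1: nor  $r4, $r1, $r2  regs=(0,0,3,0,65532)
  step pc=2: slt  $r0, $r2, $r1  regs=(0,0,3,0,65532)
  step pc=3: beq  $r3, $r1, L10  cond=T  regs=(0,0,3,0,65532)
  step pc=4: xor  $r1, $r4, $r3  regs=(0,65532,3,0,65532)
  step pc=10: slt  $r4, $r4, $r2  regs=(0,65532,3,0,0)
  step pc=11: or   $r2, $r4, $r4  regs=(0,65532,0,0,0)

7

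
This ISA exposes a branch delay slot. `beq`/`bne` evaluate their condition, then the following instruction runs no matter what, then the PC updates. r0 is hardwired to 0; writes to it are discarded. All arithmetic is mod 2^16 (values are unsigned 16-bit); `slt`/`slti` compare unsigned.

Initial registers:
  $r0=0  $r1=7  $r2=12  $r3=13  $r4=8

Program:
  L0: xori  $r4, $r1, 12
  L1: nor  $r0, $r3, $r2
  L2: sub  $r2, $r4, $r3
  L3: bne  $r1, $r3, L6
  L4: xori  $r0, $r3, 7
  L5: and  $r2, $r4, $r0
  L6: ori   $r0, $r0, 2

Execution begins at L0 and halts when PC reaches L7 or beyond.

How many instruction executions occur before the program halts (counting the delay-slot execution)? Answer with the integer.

PC=0  xori  $r4, $r1, 12     | $r0=0 $r1=7 $r2=12 $r3=13 $r4=11
PC=1  nor  $r0, $r3, $r2     | $r0=0 $r1=7 $r2=12 $r3=13 $r4=11
PC=2  sub  $r2, $r4, $r3     | $r0=0 $r1=7 $r2=65534 $r3=13 $r4=11
PC=3  bne  $r1, $r3, L6      | $r0=0 $r1=7 $r2=65534 $r3=13 $r4=11  [TAKEN]
PC=4  xori  $r0, $r3, 7      | $r0=0 $r1=7 $r2=65534 $r3=13 $r4=11
PC=6  ori   $r0, $r0, 2      | $r0=0 $r1=7 $r2=65534 $r3=13 $r4=11

6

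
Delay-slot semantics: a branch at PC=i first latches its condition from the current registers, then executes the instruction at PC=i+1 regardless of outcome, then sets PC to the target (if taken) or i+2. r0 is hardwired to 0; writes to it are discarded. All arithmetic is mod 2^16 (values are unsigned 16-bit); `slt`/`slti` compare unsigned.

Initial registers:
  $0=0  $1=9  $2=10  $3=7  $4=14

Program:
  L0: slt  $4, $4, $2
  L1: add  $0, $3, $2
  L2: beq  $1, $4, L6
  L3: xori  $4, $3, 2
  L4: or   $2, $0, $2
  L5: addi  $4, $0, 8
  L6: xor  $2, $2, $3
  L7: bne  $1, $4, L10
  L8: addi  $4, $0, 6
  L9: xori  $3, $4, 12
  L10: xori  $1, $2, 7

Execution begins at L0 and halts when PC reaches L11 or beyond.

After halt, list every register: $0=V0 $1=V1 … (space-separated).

  step pc=0: slt  $4, $4, $2  regs=(0,9,10,7,0)
  step pc=1: add  $0, $3, $2  regs=(0,9,10,7,0)
  step pc=2: beq  $1, $4, L6  cond=F  regs=(0,9,10,7,0)
  step pc=3: xori  $4, $3, 2  regs=(0,9,10,7,5)
  step pc=4: or   $2, $0, $2  regs=(0,9,10,7,5)
  step pc=5: addi  $4, $0, 8  regs=(0,9,10,7,8)
  step pc=6: xor  $2, $2, $3  regs=(0,9,13,7,8)
  step pc=7: bne  $1, $4, L10  cond=T  regs=(0,9,13,7,8)
  step pc=8: addi  $4, $0, 6  regs=(0,9,13,7,6)
  step pc=10: xori  $1, $2, 7  regs=(0,10,13,7,6)

$0=0 $1=10 $2=13 $3=7 $4=6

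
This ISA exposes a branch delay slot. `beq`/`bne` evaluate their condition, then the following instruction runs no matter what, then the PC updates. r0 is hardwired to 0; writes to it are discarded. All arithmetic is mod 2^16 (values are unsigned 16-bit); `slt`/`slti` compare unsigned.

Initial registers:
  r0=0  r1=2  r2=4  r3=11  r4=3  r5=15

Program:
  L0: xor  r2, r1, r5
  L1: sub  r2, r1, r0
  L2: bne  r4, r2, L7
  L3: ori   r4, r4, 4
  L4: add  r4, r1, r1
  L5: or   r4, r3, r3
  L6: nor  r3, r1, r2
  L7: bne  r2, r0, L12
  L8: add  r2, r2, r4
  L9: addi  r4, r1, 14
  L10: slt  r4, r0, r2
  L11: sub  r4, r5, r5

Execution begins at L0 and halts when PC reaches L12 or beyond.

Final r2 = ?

PC=0  xor  r2, r1, r5        | r0=0 r1=2 r2=13 r3=11 r4=3 r5=15
PC=1  sub  r2, r1, r0        | r0=0 r1=2 r2=2 r3=11 r4=3 r5=15
PC=2  bne  r4, r2, L7        | r0=0 r1=2 r2=2 r3=11 r4=3 r5=15  [TAKEN]
PC=3  ori   r4, r4, 4        | r0=0 r1=2 r2=2 r3=11 r4=7 r5=15
PC=7  bne  r2, r0, L12       | r0=0 r1=2 r2=2 r3=11 r4=7 r5=15  [TAKEN]
PC=8  add  r2, r2, r4        | r0=0 r1=2 r2=9 r3=11 r4=7 r5=15

9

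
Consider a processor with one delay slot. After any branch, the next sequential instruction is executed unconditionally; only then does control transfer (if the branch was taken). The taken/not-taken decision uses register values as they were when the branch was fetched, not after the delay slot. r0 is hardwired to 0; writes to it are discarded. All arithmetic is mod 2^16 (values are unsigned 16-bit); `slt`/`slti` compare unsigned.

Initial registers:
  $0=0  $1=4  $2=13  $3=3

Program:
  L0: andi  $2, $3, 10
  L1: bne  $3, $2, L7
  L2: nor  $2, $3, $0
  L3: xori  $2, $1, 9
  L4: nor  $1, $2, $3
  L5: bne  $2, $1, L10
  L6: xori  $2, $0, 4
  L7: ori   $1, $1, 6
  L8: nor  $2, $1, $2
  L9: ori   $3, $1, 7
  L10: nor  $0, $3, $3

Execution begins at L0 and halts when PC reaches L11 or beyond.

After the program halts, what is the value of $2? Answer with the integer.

1

PC=0  andi  $2, $3, 10       | $0=0 $1=4 $2=2 $3=3
PC=1  bne  $3, $2, L7        | $0=0 $1=4 $2=2 $3=3  [TAKEN]
PC=2  nor  $2, $3, $0        | $0=0 $1=4 $2=65532 $3=3
PC=7  ori   $1, $1, 6        | $0=0 $1=6 $2=65532 $3=3
PC=8  nor  $2, $1, $2        | $0=0 $1=6 $2=1 $3=3
PC=9  ori   $3, $1, 7        | $0=0 $1=6 $2=1 $3=7
PC=10 nor  $0, $3, $3        | $0=0 $1=6 $2=1 $3=7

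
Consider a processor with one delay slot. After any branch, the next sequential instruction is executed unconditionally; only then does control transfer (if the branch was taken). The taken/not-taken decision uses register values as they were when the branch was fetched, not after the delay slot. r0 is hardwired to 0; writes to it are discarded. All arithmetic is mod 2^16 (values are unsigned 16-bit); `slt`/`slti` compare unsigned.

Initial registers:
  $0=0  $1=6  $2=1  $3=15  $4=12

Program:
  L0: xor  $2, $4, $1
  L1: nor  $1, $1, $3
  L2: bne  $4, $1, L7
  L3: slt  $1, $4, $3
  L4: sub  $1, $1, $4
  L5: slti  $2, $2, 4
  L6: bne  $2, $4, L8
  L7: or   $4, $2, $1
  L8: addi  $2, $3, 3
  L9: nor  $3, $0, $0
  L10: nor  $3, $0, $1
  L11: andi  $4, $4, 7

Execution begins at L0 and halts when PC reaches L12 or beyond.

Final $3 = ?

65534

[0] xor  $2, $4, $1  →  {$0:0, $1:6, $2:10, $3:15, $4:12}
[1] nor  $1, $1, $3  →  {$0:0, $1:65520, $2:10, $3:15, $4:12}
[2] bne  $4, $1, L7  →  {$0:0, $1:65520, $2:10, $3:15, $4:12}  ⟨branch taken⟩
[3] slt  $1, $4, $3  →  {$0:0, $1:1, $2:10, $3:15, $4:12}
[7] or   $4, $2, $1  →  {$0:0, $1:1, $2:10, $3:15, $4:11}
[8] addi  $2, $3, 3  →  {$0:0, $1:1, $2:18, $3:15, $4:11}
[9] nor  $3, $0, $0  →  {$0:0, $1:1, $2:18, $3:65535, $4:11}
[10] nor  $3, $0, $1  →  {$0:0, $1:1, $2:18, $3:65534, $4:11}
[11] andi  $4, $4, 7  →  {$0:0, $1:1, $2:18, $3:65534, $4:3}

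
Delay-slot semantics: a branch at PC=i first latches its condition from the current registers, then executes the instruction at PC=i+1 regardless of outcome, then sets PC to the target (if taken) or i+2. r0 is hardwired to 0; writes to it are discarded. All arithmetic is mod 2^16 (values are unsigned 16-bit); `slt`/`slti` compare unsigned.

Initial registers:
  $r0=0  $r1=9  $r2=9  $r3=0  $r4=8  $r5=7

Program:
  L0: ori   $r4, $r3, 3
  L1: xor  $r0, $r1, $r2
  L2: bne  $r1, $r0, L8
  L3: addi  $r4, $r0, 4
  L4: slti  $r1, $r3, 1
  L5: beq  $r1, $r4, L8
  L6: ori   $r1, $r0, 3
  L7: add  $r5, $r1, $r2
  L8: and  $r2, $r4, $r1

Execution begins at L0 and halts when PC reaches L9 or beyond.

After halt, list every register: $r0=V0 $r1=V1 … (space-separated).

$r0=0 $r1=9 $r2=0 $r3=0 $r4=4 $r5=7

  step pc=0: ori   $r4, $r3, 3  regs=(0,9,9,0,3,7)
  step pc=1: xor  $r0, $r1, $r2  regs=(0,9,9,0,3,7)
  step pc=2: bne  $r1, $r0, L8  cond=T  regs=(0,9,9,0,3,7)
  step pc=3: addi  $r4, $r0, 4  regs=(0,9,9,0,4,7)
  step pc=8: and  $r2, $r4, $r1  regs=(0,9,0,0,4,7)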